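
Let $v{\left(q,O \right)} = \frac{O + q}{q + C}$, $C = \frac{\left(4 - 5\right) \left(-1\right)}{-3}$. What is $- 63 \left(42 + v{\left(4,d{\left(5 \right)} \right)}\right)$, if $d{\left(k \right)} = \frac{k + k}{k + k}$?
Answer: $- \frac{30051}{11} \approx -2731.9$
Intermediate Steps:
$C = - \frac{1}{3}$ ($C = \left(-1\right) \left(-1\right) \left(- \frac{1}{3}\right) = 1 \left(- \frac{1}{3}\right) = - \frac{1}{3} \approx -0.33333$)
$d{\left(k \right)} = 1$ ($d{\left(k \right)} = \frac{2 k}{2 k} = 2 k \frac{1}{2 k} = 1$)
$v{\left(q,O \right)} = \frac{O + q}{- \frac{1}{3} + q}$ ($v{\left(q,O \right)} = \frac{O + q}{q - \frac{1}{3}} = \frac{O + q}{- \frac{1}{3} + q}$)
$- 63 \left(42 + v{\left(4,d{\left(5 \right)} \right)}\right) = - 63 \left(42 + \frac{3 \left(1 + 4\right)}{-1 + 3 \cdot 4}\right) = - 63 \left(42 + 3 \frac{1}{-1 + 12} \cdot 5\right) = - 63 \left(42 + 3 \cdot \frac{1}{11} \cdot 5\right) = - 63 \left(42 + \frac{15}{11}\right) = \left(-63\right) \frac{477}{11} = - \frac{30051}{11}$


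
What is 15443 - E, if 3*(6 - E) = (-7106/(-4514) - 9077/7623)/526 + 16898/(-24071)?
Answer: 5044114572455621734/326759795009109 ≈ 15437.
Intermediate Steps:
E = 2036941870048553/326759795009109 (E = 6 - ((-7106/(-4514) - 9077/7623)/526 + 16898/(-24071))/3 = 6 - ((-7106*(-1/4514) - 9077*1/7623)*(1/526) + 16898*(-1/24071))/3 = 6 - ((3553/2257 - 9077/7623)*(1/526) - 16898/24071)/3 = 6 - ((6597730/17205111)*(1/526) - 16898/24071)/3 = 6 - (3298865/4524944193 - 16898/24071)/3 = 6 - ⅓*(-76383099993899/108919931669703) = 6 + 76383099993899/326759795009109 = 2036941870048553/326759795009109 ≈ 6.2338)
15443 - E = 15443 - 1*2036941870048553/326759795009109 = 15443 - 2036941870048553/326759795009109 = 5044114572455621734/326759795009109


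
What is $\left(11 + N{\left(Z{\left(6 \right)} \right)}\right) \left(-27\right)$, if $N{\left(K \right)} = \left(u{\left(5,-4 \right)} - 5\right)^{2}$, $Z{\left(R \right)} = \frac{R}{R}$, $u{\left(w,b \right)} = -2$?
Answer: $-1620$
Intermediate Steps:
$Z{\left(R \right)} = 1$
$N{\left(K \right)} = 49$ ($N{\left(K \right)} = \left(-2 - 5\right)^{2} = \left(-7\right)^{2} = 49$)
$\left(11 + N{\left(Z{\left(6 \right)} \right)}\right) \left(-27\right) = \left(11 + 49\right) \left(-27\right) = 60 \left(-27\right) = -1620$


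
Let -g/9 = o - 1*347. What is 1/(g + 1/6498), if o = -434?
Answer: 6498/45674443 ≈ 0.00014227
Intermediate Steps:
g = 7029 (g = -9*(-434 - 1*347) = -9*(-434 - 347) = -9*(-781) = 7029)
1/(g + 1/6498) = 1/(7029 + 1/6498) = 1/(45674443/6498) = 6498/45674443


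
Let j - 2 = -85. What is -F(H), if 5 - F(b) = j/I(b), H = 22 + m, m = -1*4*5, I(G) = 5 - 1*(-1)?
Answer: -113/6 ≈ -18.833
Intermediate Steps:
j = -83 (j = 2 - 85 = -83)
I(G) = 6 (I(G) = 5 + 1 = 6)
m = -20 (m = -4*5 = -20)
H = 2 (H = 22 - 20 = 2)
F(b) = 113/6 (F(b) = 5 - (-83)/6 = 5 - 1*(-83/6) = 5 + 83/6 = 113/6)
-F(H) = -1*113/6 = -113/6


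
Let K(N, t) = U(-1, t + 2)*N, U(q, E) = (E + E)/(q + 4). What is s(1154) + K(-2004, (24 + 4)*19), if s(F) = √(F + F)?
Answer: -713424 + 2*√577 ≈ -7.1338e+5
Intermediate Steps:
U(q, E) = 2*E/(4 + q) (U(q, E) = (2*E)/(4 + q) = 2*E/(4 + q))
K(N, t) = N*(4/3 + 2*t/3) (K(N, t) = (2*(t + 2)/(4 - 1))*N = (2*(2 + t)/3)*N = (2*(2 + t)*(⅓))*N = (4/3 + 2*t/3)*N = N*(4/3 + 2*t/3))
s(F) = √2*√F (s(F) = √(2*F) = √2*√F)
s(1154) + K(-2004, (24 + 4)*19) = √2*√1154 + (⅔)*(-2004)*(2 + (24 + 4)*19) = 2*√577 + (⅔)*(-2004)*(2 + 28*19) = 2*√577 + (⅔)*(-2004)*(2 + 532) = 2*√577 + (⅔)*(-2004)*534 = 2*√577 - 713424 = -713424 + 2*√577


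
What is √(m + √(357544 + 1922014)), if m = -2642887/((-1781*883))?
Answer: √(24593283329 + 14633982841*√2279558)/120971 ≈ 38.878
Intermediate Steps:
m = 203299/120971 (m = -2642887/(-1572623) = -2642887*(-1/1572623) = 203299/120971 ≈ 1.6806)
√(m + √(357544 + 1922014)) = √(203299/120971 + √(357544 + 1922014)) = √(203299/120971 + √2279558)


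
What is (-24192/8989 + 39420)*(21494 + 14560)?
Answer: 12774732166152/8989 ≈ 1.4212e+9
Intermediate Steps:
(-24192/8989 + 39420)*(21494 + 14560) = (-24192*1/8989 + 39420)*36054 = (-24192/8989 + 39420)*36054 = (354322188/8989)*36054 = 12774732166152/8989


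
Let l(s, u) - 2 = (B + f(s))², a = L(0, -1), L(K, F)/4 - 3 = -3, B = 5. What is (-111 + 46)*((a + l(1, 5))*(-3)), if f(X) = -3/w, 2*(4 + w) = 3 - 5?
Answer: 32526/5 ≈ 6505.2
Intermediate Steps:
w = -5 (w = -4 + (3 - 5)/2 = -4 + (½)*(-2) = -4 - 1 = -5)
f(X) = ⅗ (f(X) = -3/(-5) = -3*(-⅕) = ⅗)
L(K, F) = 0 (L(K, F) = 12 + 4*(-3) = 12 - 12 = 0)
a = 0
l(s, u) = 834/25 (l(s, u) = 2 + (5 + ⅗)² = 2 + (28/5)² = 2 + 784/25 = 834/25)
(-111 + 46)*((a + l(1, 5))*(-3)) = (-111 + 46)*((0 + 834/25)*(-3)) = -10842*(-3)/5 = -65*(-2502/25) = 32526/5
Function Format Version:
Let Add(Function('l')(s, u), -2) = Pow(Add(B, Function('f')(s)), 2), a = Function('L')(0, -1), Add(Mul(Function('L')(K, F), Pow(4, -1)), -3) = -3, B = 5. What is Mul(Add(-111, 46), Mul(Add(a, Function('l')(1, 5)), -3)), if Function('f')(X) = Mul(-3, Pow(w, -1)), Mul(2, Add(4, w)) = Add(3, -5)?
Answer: Rational(32526, 5) ≈ 6505.2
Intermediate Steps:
w = -5 (w = Add(-4, Mul(Rational(1, 2), Add(3, -5))) = Add(-4, Mul(Rational(1, 2), -2)) = Add(-4, -1) = -5)
Function('f')(X) = Rational(3, 5) (Function('f')(X) = Mul(-3, Pow(-5, -1)) = Mul(-3, Rational(-1, 5)) = Rational(3, 5))
Function('L')(K, F) = 0 (Function('L')(K, F) = Add(12, Mul(4, -3)) = Add(12, -12) = 0)
a = 0
Function('l')(s, u) = Rational(834, 25) (Function('l')(s, u) = Add(2, Pow(Add(5, Rational(3, 5)), 2)) = Add(2, Pow(Rational(28, 5), 2)) = Add(2, Rational(784, 25)) = Rational(834, 25))
Mul(Add(-111, 46), Mul(Add(a, Function('l')(1, 5)), -3)) = Mul(Add(-111, 46), Mul(Add(0, Rational(834, 25)), -3)) = Mul(-65, Mul(Rational(834, 25), -3)) = Mul(-65, Rational(-2502, 25)) = Rational(32526, 5)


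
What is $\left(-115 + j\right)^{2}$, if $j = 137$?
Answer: $484$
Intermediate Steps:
$\left(-115 + j\right)^{2} = \left(-115 + 137\right)^{2} = 22^{2} = 484$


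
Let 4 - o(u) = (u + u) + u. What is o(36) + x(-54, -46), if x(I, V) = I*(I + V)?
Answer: 5296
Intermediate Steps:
o(u) = 4 - 3*u (o(u) = 4 - ((u + u) + u) = 4 - (2*u + u) = 4 - 3*u)
o(36) + x(-54, -46) = (4 - 3*36) - 54*(-54 - 46) = (4 - 108) - 54*(-100) = -104 + 5400 = 5296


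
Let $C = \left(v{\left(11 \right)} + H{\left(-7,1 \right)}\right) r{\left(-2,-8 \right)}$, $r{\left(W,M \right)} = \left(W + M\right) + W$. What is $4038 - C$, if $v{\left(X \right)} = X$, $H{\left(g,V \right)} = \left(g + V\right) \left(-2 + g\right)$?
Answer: $4818$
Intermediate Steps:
$r{\left(W,M \right)} = M + 2 W$ ($r{\left(W,M \right)} = \left(M + W\right) + W = M + 2 W$)
$H{\left(g,V \right)} = \left(-2 + g\right) \left(V + g\right)$ ($H{\left(g,V \right)} = \left(V + g\right) \left(-2 + g\right) = \left(-2 + g\right) \left(V + g\right)$)
$C = -780$ ($C = \left(11 + \left(\left(-7\right)^{2} - 2 - -14 + 1 \left(-7\right)\right)\right) \left(-8 + 2 \left(-2\right)\right) = \left(11 + \left(49 - 2 + 14 - 7\right)\right) \left(-8 - 4\right) = \left(11 + 54\right) \left(-12\right) = 65 \left(-12\right) = -780$)
$4038 - C = 4038 - -780 = 4038 + 780 = 4818$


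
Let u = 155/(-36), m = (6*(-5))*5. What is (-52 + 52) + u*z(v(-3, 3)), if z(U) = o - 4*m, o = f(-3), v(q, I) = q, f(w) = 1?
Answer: -93155/36 ≈ -2587.6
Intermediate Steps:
o = 1
m = -150 (m = -30*5 = -150)
u = -155/36 (u = 155*(-1/36) = -155/36 ≈ -4.3056)
z(U) = 601 (z(U) = 1 - 4*(-150) = 1 + 600 = 601)
(-52 + 52) + u*z(v(-3, 3)) = (-52 + 52) - 155/36*601 = 0 - 93155/36 = -93155/36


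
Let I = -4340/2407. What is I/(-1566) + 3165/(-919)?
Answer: -5963021135/1732021839 ≈ -3.4428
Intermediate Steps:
I = -4340/2407 (I = -4340*1/2407 = -4340/2407 ≈ -1.8031)
I/(-1566) + 3165/(-919) = -4340/2407/(-1566) + 3165/(-919) = -4340/2407*(-1/1566) + 3165*(-1/919) = 2170/1884681 - 3165/919 = -5963021135/1732021839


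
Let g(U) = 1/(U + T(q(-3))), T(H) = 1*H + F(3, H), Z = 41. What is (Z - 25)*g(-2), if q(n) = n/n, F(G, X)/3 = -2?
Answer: -16/7 ≈ -2.2857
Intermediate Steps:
F(G, X) = -6 (F(G, X) = 3*(-2) = -6)
q(n) = 1
T(H) = -6 + H (T(H) = 1*H - 6 = H - 6 = -6 + H)
g(U) = 1/(-5 + U) (g(U) = 1/(U + (-6 + 1)) = 1/(U - 5) = 1/(-5 + U))
(Z - 25)*g(-2) = (41 - 25)/(-5 - 2) = 16/(-7) = 16*(-1/7) = -16/7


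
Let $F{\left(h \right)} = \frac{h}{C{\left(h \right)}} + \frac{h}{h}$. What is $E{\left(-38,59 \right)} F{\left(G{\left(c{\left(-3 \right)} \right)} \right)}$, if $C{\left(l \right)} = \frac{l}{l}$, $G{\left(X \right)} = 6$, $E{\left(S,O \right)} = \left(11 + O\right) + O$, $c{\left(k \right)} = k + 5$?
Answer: $903$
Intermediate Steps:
$c{\left(k \right)} = 5 + k$
$E{\left(S,O \right)} = 11 + 2 O$
$C{\left(l \right)} = 1$
$F{\left(h \right)} = 1 + h$ ($F{\left(h \right)} = \frac{h}{1} + \frac{h}{h} = h 1 + 1 = h + 1 = 1 + h$)
$E{\left(-38,59 \right)} F{\left(G{\left(c{\left(-3 \right)} \right)} \right)} = \left(11 + 2 \cdot 59\right) \left(1 + 6\right) = \left(11 + 118\right) 7 = 129 \cdot 7 = 903$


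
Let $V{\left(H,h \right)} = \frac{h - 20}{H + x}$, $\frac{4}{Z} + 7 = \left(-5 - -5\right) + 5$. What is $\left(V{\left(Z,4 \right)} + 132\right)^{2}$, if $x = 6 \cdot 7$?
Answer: $\frac{432964}{25} \approx 17319.0$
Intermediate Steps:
$x = 42$
$Z = -2$ ($Z = \frac{4}{-7 + \left(\left(-5 - -5\right) + 5\right)} = \frac{4}{-7 + \left(\left(-5 + 5\right) + 5\right)} = \frac{4}{-7 + \left(0 + 5\right)} = \frac{4}{-7 + 5} = \frac{4}{-2} = 4 \left(- \frac{1}{2}\right) = -2$)
$V{\left(H,h \right)} = \frac{-20 + h}{42 + H}$ ($V{\left(H,h \right)} = \frac{h - 20}{H + 42} = \frac{-20 + h}{42 + H}$)
$\left(V{\left(Z,4 \right)} + 132\right)^{2} = \left(\frac{-20 + 4}{42 - 2} + 132\right)^{2} = \left(\frac{1}{40} \left(-16\right) + 132\right)^{2} = \left(- \frac{2}{5} + 132\right)^{2} = \left(\frac{658}{5}\right)^{2} = \frac{432964}{25}$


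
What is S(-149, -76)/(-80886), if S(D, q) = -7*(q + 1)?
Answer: -175/26962 ≈ -0.0064906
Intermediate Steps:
S(D, q) = -7 - 7*q (S(D, q) = -7*(1 + q) = -7 - 7*q)
S(-149, -76)/(-80886) = (-7 - 7*(-76))/(-80886) = (-7 + 532)*(-1/80886) = 525*(-1/80886) = -175/26962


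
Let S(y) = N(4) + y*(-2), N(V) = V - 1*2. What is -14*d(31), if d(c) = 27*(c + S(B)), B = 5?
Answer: -8694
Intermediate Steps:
N(V) = -2 + V (N(V) = V - 2 = -2 + V)
S(y) = 2 - 2*y (S(y) = (-2 + 4) + y*(-2) = 2 - 2*y)
d(c) = -216 + 27*c (d(c) = 27*(c + (2 - 2*5)) = 27*(c + (2 - 10)) = 27*(c - 8) = 27*(-8 + c) = -216 + 27*c)
-14*d(31) = -14*(-216 + 27*31) = -14*(-216 + 837) = -14*621 = -8694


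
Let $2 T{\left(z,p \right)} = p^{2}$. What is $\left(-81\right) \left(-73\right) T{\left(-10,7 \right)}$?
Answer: $\frac{289737}{2} \approx 1.4487 \cdot 10^{5}$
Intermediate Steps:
$T{\left(z,p \right)} = \frac{p^{2}}{2}$
$\left(-81\right) \left(-73\right) T{\left(-10,7 \right)} = \left(-81\right) \left(-73\right) \frac{7^{2}}{2} = 5913 \cdot \frac{1}{2} \cdot 49 = 5913 \cdot \frac{49}{2} = \frac{289737}{2}$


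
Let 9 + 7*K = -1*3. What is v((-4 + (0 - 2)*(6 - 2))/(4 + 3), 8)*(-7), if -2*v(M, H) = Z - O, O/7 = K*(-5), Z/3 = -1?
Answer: -441/2 ≈ -220.50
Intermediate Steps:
K = -12/7 (K = -9/7 + (-1*3)/7 = -9/7 + (1/7)*(-3) = -9/7 - 3/7 = -12/7 ≈ -1.7143)
Z = -3 (Z = 3*(-1) = -3)
O = 60 (O = 7*(-12/7*(-5)) = 7*(60/7) = 60)
v(M, H) = 63/2 (v(M, H) = -(-3 - 1*60)/2 = -(-3 - 60)/2 = -1/2*(-63) = 63/2)
v((-4 + (0 - 2)*(6 - 2))/(4 + 3), 8)*(-7) = (63/2)*(-7) = -441/2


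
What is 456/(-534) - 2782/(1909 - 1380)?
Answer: -287802/47081 ≈ -6.1129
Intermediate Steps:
456/(-534) - 2782/(1909 - 1380) = 456*(-1/534) - 2782/529 = -76/89 - 2782*1/529 = -76/89 - 2782/529 = -287802/47081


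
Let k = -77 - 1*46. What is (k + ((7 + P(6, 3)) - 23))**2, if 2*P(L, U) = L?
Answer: 18496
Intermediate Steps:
P(L, U) = L/2
k = -123 (k = -77 - 46 = -123)
(k + ((7 + P(6, 3)) - 23))**2 = (-123 + ((7 + (1/2)*6) - 23))**2 = (-123 + ((7 + 3) - 23))**2 = (-123 + (10 - 23))**2 = (-123 - 13)**2 = (-136)**2 = 18496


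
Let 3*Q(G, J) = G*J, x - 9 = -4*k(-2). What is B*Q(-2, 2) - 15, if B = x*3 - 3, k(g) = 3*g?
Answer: -143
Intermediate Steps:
x = 33 (x = 9 - 12*(-2) = 9 - 4*(-6) = 9 + 24 = 33)
B = 96 (B = 33*3 - 3 = 99 - 3 = 96)
Q(G, J) = G*J/3 (Q(G, J) = (G*J)/3 = G*J/3)
B*Q(-2, 2) - 15 = 96*((⅓)*(-2)*2) - 15 = 96*(-4/3) - 15 = -128 - 15 = -143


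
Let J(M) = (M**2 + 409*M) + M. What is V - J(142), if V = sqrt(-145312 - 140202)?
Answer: -78384 + I*sqrt(285514) ≈ -78384.0 + 534.33*I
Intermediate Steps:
J(M) = M**2 + 410*M
V = I*sqrt(285514) (V = sqrt(-285514) = I*sqrt(285514) ≈ 534.33*I)
V - J(142) = I*sqrt(285514) - 142*(410 + 142) = I*sqrt(285514) - 142*552 = I*sqrt(285514) - 1*78384 = I*sqrt(285514) - 78384 = -78384 + I*sqrt(285514)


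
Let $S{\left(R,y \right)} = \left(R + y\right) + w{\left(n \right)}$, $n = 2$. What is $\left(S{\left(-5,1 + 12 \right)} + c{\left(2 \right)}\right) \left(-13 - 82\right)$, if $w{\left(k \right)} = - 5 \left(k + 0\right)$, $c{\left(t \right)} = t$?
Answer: $0$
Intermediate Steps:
$w{\left(k \right)} = - 5 k$
$S{\left(R,y \right)} = -10 + R + y$ ($S{\left(R,y \right)} = \left(R + y\right) - 10 = -10 + R + y$)
$\left(S{\left(-5,1 + 12 \right)} + c{\left(2 \right)}\right) \left(-13 - 82\right) = \left(\left(-10 - 5 + \left(1 + 12\right)\right) + 2\right) \left(-13 - 82\right) = \left(\left(-10 - 5 + 13\right) + 2\right) \left(-95\right) = \left(-2 + 2\right) \left(-95\right) = 0 \left(-95\right) = 0$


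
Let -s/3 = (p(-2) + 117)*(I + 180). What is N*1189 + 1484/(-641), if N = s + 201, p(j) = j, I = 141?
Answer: -84251000540/641 ≈ -1.3144e+8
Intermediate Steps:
s = -110745 (s = -3*(-2 + 117)*(141 + 180) = -345*321 = -3*36915 = -110745)
N = -110544 (N = -110745 + 201 = -110544)
N*1189 + 1484/(-641) = -110544*1189 + 1484/(-641) = -131436816 + 1484*(-1/641) = -131436816 - 1484/641 = -84251000540/641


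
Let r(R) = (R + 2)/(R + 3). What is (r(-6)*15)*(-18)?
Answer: -360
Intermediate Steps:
r(R) = (2 + R)/(3 + R)
(r(-6)*15)*(-18) = (((2 - 6)/(3 - 6))*15)*(-18) = ((-4/(-3))*15)*(-18) = (-1/3*(-4)*15)*(-18) = ((4/3)*15)*(-18) = 20*(-18) = -360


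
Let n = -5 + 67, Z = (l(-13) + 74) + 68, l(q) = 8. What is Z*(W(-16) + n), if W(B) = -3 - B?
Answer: 11250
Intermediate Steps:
Z = 150 (Z = (8 + 74) + 68 = 82 + 68 = 150)
n = 62
Z*(W(-16) + n) = 150*((-3 - 1*(-16)) + 62) = 150*((-3 + 16) + 62) = 150*(13 + 62) = 150*75 = 11250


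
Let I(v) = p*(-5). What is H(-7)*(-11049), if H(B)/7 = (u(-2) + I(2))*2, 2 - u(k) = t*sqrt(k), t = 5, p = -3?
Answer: -2629662 + 773430*I*sqrt(2) ≈ -2.6297e+6 + 1.0938e+6*I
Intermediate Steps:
I(v) = 15 (I(v) = -3*(-5) = 15)
u(k) = 2 - 5*sqrt(k)
H(B) = 238 - 70*I*sqrt(2) (H(B) = 7*(((2 - 5*I*sqrt(2)) + 15)*2) = 7*((17 - 5*I*sqrt(2))*2) = 7*(34 - 10*I*sqrt(2)) = 238 - 70*I*sqrt(2))
H(-7)*(-11049) = (238 - 70*I*sqrt(2))*(-11049) = -2629662 + 773430*I*sqrt(2)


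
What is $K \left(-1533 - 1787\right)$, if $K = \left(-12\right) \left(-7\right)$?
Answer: $-278880$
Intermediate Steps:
$K = 84$
$K \left(-1533 - 1787\right) = 84 \left(-1533 - 1787\right) = 84 \left(-3320\right) = -278880$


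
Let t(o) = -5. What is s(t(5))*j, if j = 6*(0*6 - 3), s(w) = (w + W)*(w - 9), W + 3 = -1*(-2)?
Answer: -1512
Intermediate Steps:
W = -1 (W = -3 - 1*(-2) = -3 + 2 = -1)
s(w) = (-1 + w)*(-9 + w) (s(w) = (w - 1)*(w - 9) = (-1 + w)*(-9 + w))
j = -18 (j = 6*(0 - 3) = 6*(-3) = -18)
s(t(5))*j = (9 + (-5)**2 - 10*(-5))*(-18) = (9 + 25 + 50)*(-18) = 84*(-18) = -1512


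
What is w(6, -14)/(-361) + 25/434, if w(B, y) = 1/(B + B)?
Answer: 53933/940044 ≈ 0.057373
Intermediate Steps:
w(B, y) = 1/(2*B)
w(6, -14)/(-361) + 25/434 = ((1/2)/6)/(-361) + 25/434 = ((1/2)*(1/6))*(-1/361) + 25*(1/434) = (1/12)*(-1/361) + 25/434 = -1/4332 + 25/434 = 53933/940044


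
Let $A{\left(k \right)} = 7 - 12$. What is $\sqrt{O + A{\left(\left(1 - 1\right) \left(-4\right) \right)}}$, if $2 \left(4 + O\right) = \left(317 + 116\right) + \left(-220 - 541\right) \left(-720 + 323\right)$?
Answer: $\sqrt{151266} \approx 388.93$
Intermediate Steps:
$A{\left(k \right)} = -5$ ($A{\left(k \right)} = 7 - 12 = -5$)
$O = 151271$ ($O = -4 + \frac{\left(317 + 116\right) + \left(-220 - 541\right) \left(-720 + 323\right)}{2} = -4 + \frac{433 - -302117}{2} = -4 + \frac{433 + 302117}{2} = -4 + \frac{1}{2} \cdot 302550 = -4 + 151275 = 151271$)
$\sqrt{O + A{\left(\left(1 - 1\right) \left(-4\right) \right)}} = \sqrt{151271 - 5} = \sqrt{151266}$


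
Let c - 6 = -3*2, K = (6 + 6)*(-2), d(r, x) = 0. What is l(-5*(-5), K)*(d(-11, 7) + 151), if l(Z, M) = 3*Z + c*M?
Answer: 11325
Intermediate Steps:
K = -24 (K = 12*(-2) = -24)
c = 0 (c = 6 - 3*2 = 6 - 6 = 0)
l(Z, M) = 3*Z (l(Z, M) = 3*Z + 0*M = 3*Z + 0 = 3*Z)
l(-5*(-5), K)*(d(-11, 7) + 151) = (3*(-5*(-5)))*(0 + 151) = (3*25)*151 = 75*151 = 11325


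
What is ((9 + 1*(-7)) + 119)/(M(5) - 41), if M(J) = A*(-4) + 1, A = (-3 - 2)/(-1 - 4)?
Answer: -11/4 ≈ -2.7500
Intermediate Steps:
A = 1 (A = -5/(-5) = -5*(-⅕) = 1)
M(J) = -3 (M(J) = 1*(-4) + 1 = -4 + 1 = -3)
((9 + 1*(-7)) + 119)/(M(5) - 41) = ((9 + 1*(-7)) + 119)/(-3 - 41) = ((9 - 7) + 119)/(-44) = (2 + 119)*(-1/44) = 121*(-1/44) = -11/4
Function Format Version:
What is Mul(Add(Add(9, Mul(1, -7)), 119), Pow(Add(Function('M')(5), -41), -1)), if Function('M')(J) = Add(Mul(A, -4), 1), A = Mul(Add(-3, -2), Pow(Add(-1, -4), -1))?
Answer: Rational(-11, 4) ≈ -2.7500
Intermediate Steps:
A = 1 (A = Mul(-5, Pow(-5, -1)) = Mul(-5, Rational(-1, 5)) = 1)
Function('M')(J) = -3 (Function('M')(J) = Add(Mul(1, -4), 1) = Add(-4, 1) = -3)
Mul(Add(Add(9, Mul(1, -7)), 119), Pow(Add(Function('M')(5), -41), -1)) = Mul(Add(Add(9, Mul(1, -7)), 119), Pow(Add(-3, -41), -1)) = Mul(Add(Add(9, -7), 119), Pow(-44, -1)) = Mul(Add(2, 119), Rational(-1, 44)) = Mul(121, Rational(-1, 44)) = Rational(-11, 4)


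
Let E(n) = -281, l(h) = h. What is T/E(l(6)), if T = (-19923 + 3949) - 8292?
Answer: 24266/281 ≈ 86.356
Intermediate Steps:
T = -24266 (T = -15974 - 8292 = -24266)
T/E(l(6)) = -24266/(-281) = -24266*(-1/281) = 24266/281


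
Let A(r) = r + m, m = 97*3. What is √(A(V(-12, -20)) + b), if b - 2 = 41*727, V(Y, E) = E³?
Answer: 10*√221 ≈ 148.66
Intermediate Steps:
m = 291
b = 29809 (b = 2 + 41*727 = 2 + 29807 = 29809)
A(r) = 291 + r (A(r) = r + 291 = 291 + r)
√(A(V(-12, -20)) + b) = √((291 + (-20)³) + 29809) = √((291 - 8000) + 29809) = √(-7709 + 29809) = √22100 = 10*√221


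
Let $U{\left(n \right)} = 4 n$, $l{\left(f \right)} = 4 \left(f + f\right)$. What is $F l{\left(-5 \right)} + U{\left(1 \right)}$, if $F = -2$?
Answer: $84$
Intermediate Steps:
$l{\left(f \right)} = 8 f$ ($l{\left(f \right)} = 4 \cdot 2 f = 8 f$)
$F l{\left(-5 \right)} + U{\left(1 \right)} = - 2 \cdot 8 \left(-5\right) + 4 \cdot 1 = \left(-2\right) \left(-40\right) + 4 = 80 + 4 = 84$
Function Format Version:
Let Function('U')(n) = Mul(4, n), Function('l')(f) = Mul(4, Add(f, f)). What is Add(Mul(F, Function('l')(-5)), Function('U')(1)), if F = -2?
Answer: 84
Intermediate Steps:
Function('l')(f) = Mul(8, f) (Function('l')(f) = Mul(4, Mul(2, f)) = Mul(8, f))
Add(Mul(F, Function('l')(-5)), Function('U')(1)) = Add(Mul(-2, Mul(8, -5)), Mul(4, 1)) = Add(Mul(-2, -40), 4) = Add(80, 4) = 84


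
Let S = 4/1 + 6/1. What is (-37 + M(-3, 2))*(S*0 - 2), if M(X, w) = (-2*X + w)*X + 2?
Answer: 118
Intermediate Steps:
S = 10 (S = 4*1 + 6*1 = 4 + 6 = 10)
M(X, w) = 2 + X*(w - 2*X) (M(X, w) = (w - 2*X)*X + 2 = X*(w - 2*X) + 2 = 2 + X*(w - 2*X))
(-37 + M(-3, 2))*(S*0 - 2) = (-37 + (2 - 2*(-3)**2 - 3*2))*(10*0 - 2) = (-37 + (2 - 2*9 - 6))*(0 - 2) = (-37 + (2 - 18 - 6))*(-2) = (-37 - 22)*(-2) = -59*(-2) = 118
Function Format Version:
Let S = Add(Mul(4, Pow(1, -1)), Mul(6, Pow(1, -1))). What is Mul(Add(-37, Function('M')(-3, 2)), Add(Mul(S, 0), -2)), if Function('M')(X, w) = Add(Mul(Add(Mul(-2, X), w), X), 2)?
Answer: 118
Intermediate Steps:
S = 10 (S = Add(Mul(4, 1), Mul(6, 1)) = Add(4, 6) = 10)
Function('M')(X, w) = Add(2, Mul(X, Add(w, Mul(-2, X)))) (Function('M')(X, w) = Add(Mul(Add(w, Mul(-2, X)), X), 2) = Add(Mul(X, Add(w, Mul(-2, X))), 2) = Add(2, Mul(X, Add(w, Mul(-2, X)))))
Mul(Add(-37, Function('M')(-3, 2)), Add(Mul(S, 0), -2)) = Mul(Add(-37, Add(2, Mul(-2, Pow(-3, 2)), Mul(-3, 2))), Add(Mul(10, 0), -2)) = Mul(Add(-37, Add(2, Mul(-2, 9), -6)), Add(0, -2)) = Mul(Add(-37, Add(2, -18, -6)), -2) = Mul(Add(-37, -22), -2) = Mul(-59, -2) = 118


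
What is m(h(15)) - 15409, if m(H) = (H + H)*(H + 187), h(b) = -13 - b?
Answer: -24313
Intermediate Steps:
m(H) = 2*H*(187 + H) (m(H) = (2*H)*(187 + H) = 2*H*(187 + H))
m(h(15)) - 15409 = 2*(-13 - 1*15)*(187 + (-13 - 1*15)) - 15409 = 2*(-13 - 15)*(187 + (-13 - 15)) - 15409 = 2*(-28)*(187 - 28) - 15409 = 2*(-28)*159 - 15409 = -8904 - 15409 = -24313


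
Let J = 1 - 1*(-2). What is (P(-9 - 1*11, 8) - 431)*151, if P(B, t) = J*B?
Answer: -74141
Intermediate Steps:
J = 3 (J = 1 + 2 = 3)
P(B, t) = 3*B
(P(-9 - 1*11, 8) - 431)*151 = (3*(-9 - 1*11) - 431)*151 = (3*(-9 - 11) - 431)*151 = (3*(-20) - 431)*151 = (-60 - 431)*151 = -491*151 = -74141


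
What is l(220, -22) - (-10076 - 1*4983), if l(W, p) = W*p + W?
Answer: 10439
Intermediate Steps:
l(W, p) = W + W*p
l(220, -22) - (-10076 - 1*4983) = 220*(1 - 22) - (-10076 - 1*4983) = 220*(-21) - (-10076 - 4983) = -4620 - 1*(-15059) = -4620 + 15059 = 10439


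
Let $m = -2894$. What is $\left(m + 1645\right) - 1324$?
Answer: $-2573$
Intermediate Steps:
$\left(m + 1645\right) - 1324 = \left(-2894 + 1645\right) - 1324 = -1249 - 1324 = -2573$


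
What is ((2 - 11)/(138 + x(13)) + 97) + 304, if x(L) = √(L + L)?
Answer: 3812488/9509 + 9*√26/19018 ≈ 400.94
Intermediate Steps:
x(L) = √2*√L (x(L) = √(2*L) = √2*√L)
((2 - 11)/(138 + x(13)) + 97) + 304 = ((2 - 11)/(138 + √2*√13) + 97) + 304 = (-9/(138 + √26) + 97) + 304 = (97 - 9/(138 + √26)) + 304 = 401 - 9/(138 + √26)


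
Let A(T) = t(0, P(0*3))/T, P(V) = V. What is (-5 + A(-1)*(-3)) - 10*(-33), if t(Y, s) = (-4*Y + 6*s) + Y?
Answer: 325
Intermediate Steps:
t(Y, s) = -3*Y + 6*s
A(T) = 0 (A(T) = (-3*0 + 6*(0*3))/T = (0 + 6*0)/T = (0 + 0)/T = 0/T = 0)
(-5 + A(-1)*(-3)) - 10*(-33) = (-5 + 0*(-3)) - 10*(-33) = (-5 + 0) + 330 = -5 + 330 = 325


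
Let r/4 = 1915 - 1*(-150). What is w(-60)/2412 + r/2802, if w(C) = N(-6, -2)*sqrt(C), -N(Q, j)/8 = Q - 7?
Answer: 4130/1401 + 52*I*sqrt(15)/603 ≈ 2.9479 + 0.33399*I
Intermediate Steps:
N(Q, j) = 56 - 8*Q (N(Q, j) = -8*(Q - 7) = -8*(-7 + Q) = 56 - 8*Q)
w(C) = 104*sqrt(C) (w(C) = (56 - 8*(-6))*sqrt(C) = (56 + 48)*sqrt(C) = 104*sqrt(C))
r = 8260 (r = 4*(1915 - 1*(-150)) = 4*(1915 + 150) = 4*2065 = 8260)
w(-60)/2412 + r/2802 = (104*sqrt(-60))/2412 + 8260/2802 = (104*(2*I*sqrt(15)))*(1/2412) + 8260*(1/2802) = (208*I*sqrt(15))*(1/2412) + 4130/1401 = 52*I*sqrt(15)/603 + 4130/1401 = 4130/1401 + 52*I*sqrt(15)/603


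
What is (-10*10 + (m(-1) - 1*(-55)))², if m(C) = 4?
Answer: 1681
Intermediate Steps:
(-10*10 + (m(-1) - 1*(-55)))² = (-10*10 + (4 - 1*(-55)))² = (-100 + (4 + 55))² = (-100 + 59)² = (-41)² = 1681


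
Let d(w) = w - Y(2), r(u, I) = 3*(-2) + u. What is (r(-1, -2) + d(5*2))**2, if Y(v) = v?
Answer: 1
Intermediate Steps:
r(u, I) = -6 + u
d(w) = -2 + w (d(w) = w - 1*2 = w - 2 = -2 + w)
(r(-1, -2) + d(5*2))**2 = ((-6 - 1) + (-2 + 5*2))**2 = (-7 + (-2 + 10))**2 = (-7 + 8)**2 = 1**2 = 1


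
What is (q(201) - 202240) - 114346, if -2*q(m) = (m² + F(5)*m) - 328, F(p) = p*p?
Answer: -339135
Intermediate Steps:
F(p) = p²
q(m) = 164 - 25*m/2 - m²/2 (q(m) = -((m² + 5²*m) - 328)/2 = -((m² + 25*m) - 328)/2 = -(-328 + m² + 25*m)/2 = 164 - 25*m/2 - m²/2)
(q(201) - 202240) - 114346 = ((164 - 25/2*201 - ½*201²) - 202240) - 114346 = ((164 - 5025/2 - ½*40401) - 202240) - 114346 = ((164 - 5025/2 - 40401/2) - 202240) - 114346 = (-22549 - 202240) - 114346 = -224789 - 114346 = -339135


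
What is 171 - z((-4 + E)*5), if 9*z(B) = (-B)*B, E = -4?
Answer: 3139/9 ≈ 348.78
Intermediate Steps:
z(B) = -B**2/9 (z(B) = ((-B)*B)/9 = (-B**2)/9 = -B**2/9)
171 - z((-4 + E)*5) = 171 - (-1)*((-4 - 4)*5)**2/9 = 171 - (-1)*(-8*5)**2/9 = 171 - (-1)*(-40)**2/9 = 171 - (-1)*1600/9 = 171 - 1*(-1600/9) = 171 + 1600/9 = 3139/9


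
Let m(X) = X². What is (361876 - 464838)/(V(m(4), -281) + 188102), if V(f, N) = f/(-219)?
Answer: -11274339/20597161 ≈ -0.54737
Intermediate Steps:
V(f, N) = -f/219 (V(f, N) = f*(-1/219) = -f/219)
(361876 - 464838)/(V(m(4), -281) + 188102) = (361876 - 464838)/(-1/219*4² + 188102) = -102962/(-1/219*16 + 188102) = -102962/(-16/219 + 188102) = -102962/41194322/219 = -102962*219/41194322 = -11274339/20597161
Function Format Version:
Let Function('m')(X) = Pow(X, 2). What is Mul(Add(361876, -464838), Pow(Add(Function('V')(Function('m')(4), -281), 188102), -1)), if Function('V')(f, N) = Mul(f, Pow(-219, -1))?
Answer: Rational(-11274339, 20597161) ≈ -0.54737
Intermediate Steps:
Function('V')(f, N) = Mul(Rational(-1, 219), f) (Function('V')(f, N) = Mul(f, Rational(-1, 219)) = Mul(Rational(-1, 219), f))
Mul(Add(361876, -464838), Pow(Add(Function('V')(Function('m')(4), -281), 188102), -1)) = Mul(Add(361876, -464838), Pow(Add(Mul(Rational(-1, 219), Pow(4, 2)), 188102), -1)) = Mul(-102962, Pow(Add(Mul(Rational(-1, 219), 16), 188102), -1)) = Mul(-102962, Pow(Add(Rational(-16, 219), 188102), -1)) = Mul(-102962, Pow(Rational(41194322, 219), -1)) = Mul(-102962, Rational(219, 41194322)) = Rational(-11274339, 20597161)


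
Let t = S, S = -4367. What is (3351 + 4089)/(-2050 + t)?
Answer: -80/69 ≈ -1.1594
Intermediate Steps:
t = -4367
(3351 + 4089)/(-2050 + t) = (3351 + 4089)/(-2050 - 4367) = 7440/(-6417) = 7440*(-1/6417) = -80/69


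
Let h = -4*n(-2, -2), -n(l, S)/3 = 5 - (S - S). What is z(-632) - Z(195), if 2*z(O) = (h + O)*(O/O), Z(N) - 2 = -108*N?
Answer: 20772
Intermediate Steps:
n(l, S) = -15 (n(l, S) = -3*(5 - (S - S)) = -3*(5 - 1*0) = -3*(5 + 0) = -3*5 = -15)
Z(N) = 2 - 108*N
h = 60 (h = -4*(-15) = 60)
z(O) = 30 + O/2 (z(O) = ((60 + O)*(O/O))/2 = ((60 + O)*1)/2 = (60 + O)/2 = 30 + O/2)
z(-632) - Z(195) = (30 + (1/2)*(-632)) - (2 - 108*195) = (30 - 316) - (2 - 21060) = -286 - 1*(-21058) = -286 + 21058 = 20772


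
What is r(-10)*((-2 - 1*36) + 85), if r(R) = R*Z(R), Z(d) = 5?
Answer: -2350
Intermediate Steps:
r(R) = 5*R (r(R) = R*5 = 5*R)
r(-10)*((-2 - 1*36) + 85) = (5*(-10))*((-2 - 1*36) + 85) = -50*((-2 - 36) + 85) = -50*(-38 + 85) = -50*47 = -2350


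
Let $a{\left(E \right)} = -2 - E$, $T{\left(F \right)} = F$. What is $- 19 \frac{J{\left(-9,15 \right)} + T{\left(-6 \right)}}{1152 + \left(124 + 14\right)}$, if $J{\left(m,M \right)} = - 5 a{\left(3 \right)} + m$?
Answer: $- \frac{19}{129} \approx -0.14729$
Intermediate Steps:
$J{\left(m,M \right)} = 25 + m$ ($J{\left(m,M \right)} = - 5 \left(-2 - 3\right) + m = \left(-5\right) \left(-5\right) + m = 25 + m$)
$- 19 \frac{J{\left(-9,15 \right)} + T{\left(-6 \right)}}{1152 + \left(124 + 14\right)} = - 19 \frac{\left(25 - 9\right) - 6}{1152 + \left(124 + 14\right)} = - 19 \frac{16 - 6}{1152 + 138} = - 19 \cdot \frac{10}{1290} = - 19 \cdot 10 \cdot \frac{1}{1290} = \left(-19\right) \frac{1}{129} = - \frac{19}{129}$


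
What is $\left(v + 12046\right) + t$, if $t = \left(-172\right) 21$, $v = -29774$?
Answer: $-21340$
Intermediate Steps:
$t = -3612$
$\left(v + 12046\right) + t = \left(-29774 + 12046\right) - 3612 = -17728 - 3612 = -21340$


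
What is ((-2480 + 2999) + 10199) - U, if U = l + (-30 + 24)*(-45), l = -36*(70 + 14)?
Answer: 13472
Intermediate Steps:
l = -3024 (l = -36*84 = -3024)
U = -2754 (U = -3024 + (-30 + 24)*(-45) = -3024 - 6*(-45) = -3024 + 270 = -2754)
((-2480 + 2999) + 10199) - U = ((-2480 + 2999) + 10199) - 1*(-2754) = (519 + 10199) + 2754 = 10718 + 2754 = 13472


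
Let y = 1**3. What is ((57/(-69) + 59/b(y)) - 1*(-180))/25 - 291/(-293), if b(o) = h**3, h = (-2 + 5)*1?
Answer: 37516607/4548825 ≈ 8.2475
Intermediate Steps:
y = 1
h = 3 (h = 3*1 = 3)
b(o) = 27 (b(o) = 3**3 = 27)
((57/(-69) + 59/b(y)) - 1*(-180))/25 - 291/(-293) = ((57/(-69) + 59/27) - 1*(-180))/25 - 291/(-293) = ((57*(-1/69) + 59*(1/27)) + 180)*(1/25) - 291*(-1/293) = ((-19/23 + 59/27) + 180)*(1/25) + 291/293 = (844/621 + 180)*(1/25) + 291/293 = (112624/621)*(1/25) + 291/293 = 112624/15525 + 291/293 = 37516607/4548825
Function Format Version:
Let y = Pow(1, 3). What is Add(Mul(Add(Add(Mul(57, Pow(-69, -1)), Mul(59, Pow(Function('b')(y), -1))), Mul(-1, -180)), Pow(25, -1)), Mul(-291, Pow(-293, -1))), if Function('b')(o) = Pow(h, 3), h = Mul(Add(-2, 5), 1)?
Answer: Rational(37516607, 4548825) ≈ 8.2475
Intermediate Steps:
y = 1
h = 3 (h = Mul(3, 1) = 3)
Function('b')(o) = 27 (Function('b')(o) = Pow(3, 3) = 27)
Add(Mul(Add(Add(Mul(57, Pow(-69, -1)), Mul(59, Pow(Function('b')(y), -1))), Mul(-1, -180)), Pow(25, -1)), Mul(-291, Pow(-293, -1))) = Add(Mul(Add(Add(Mul(57, Pow(-69, -1)), Mul(59, Pow(27, -1))), Mul(-1, -180)), Pow(25, -1)), Mul(-291, Pow(-293, -1))) = Add(Mul(Add(Add(Mul(57, Rational(-1, 69)), Mul(59, Rational(1, 27))), 180), Rational(1, 25)), Mul(-291, Rational(-1, 293))) = Add(Mul(Add(Add(Rational(-19, 23), Rational(59, 27)), 180), Rational(1, 25)), Rational(291, 293)) = Add(Mul(Add(Rational(844, 621), 180), Rational(1, 25)), Rational(291, 293)) = Add(Mul(Rational(112624, 621), Rational(1, 25)), Rational(291, 293)) = Add(Rational(112624, 15525), Rational(291, 293)) = Rational(37516607, 4548825)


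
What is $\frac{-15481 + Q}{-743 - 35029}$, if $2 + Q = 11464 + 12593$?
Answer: $- \frac{1429}{5962} \approx -0.23968$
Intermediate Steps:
$Q = 24055$ ($Q = -2 + \left(11464 + 12593\right) = -2 + 24057 = 24055$)
$\frac{-15481 + Q}{-743 - 35029} = \frac{-15481 + 24055}{-743 - 35029} = \frac{8574}{-35772} = 8574 \left(- \frac{1}{35772}\right) = - \frac{1429}{5962}$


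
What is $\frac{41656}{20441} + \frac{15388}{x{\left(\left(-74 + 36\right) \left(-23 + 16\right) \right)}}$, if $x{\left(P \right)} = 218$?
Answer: $\frac{161813558}{2228069} \approx 72.625$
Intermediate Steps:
$\frac{41656}{20441} + \frac{15388}{x{\left(\left(-74 + 36\right) \left(-23 + 16\right) \right)}} = \frac{41656}{20441} + \frac{15388}{218} = 41656 \cdot \frac{1}{20441} + 15388 \cdot \frac{1}{218} = \frac{41656}{20441} + \frac{7694}{109} = \frac{161813558}{2228069}$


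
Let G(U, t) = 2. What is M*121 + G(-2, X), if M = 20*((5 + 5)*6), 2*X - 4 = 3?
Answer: 145202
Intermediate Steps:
X = 7/2 (X = 2 + (1/2)*3 = 2 + 3/2 = 7/2 ≈ 3.5000)
M = 1200 (M = 20*(10*6) = 20*60 = 1200)
M*121 + G(-2, X) = 1200*121 + 2 = 145200 + 2 = 145202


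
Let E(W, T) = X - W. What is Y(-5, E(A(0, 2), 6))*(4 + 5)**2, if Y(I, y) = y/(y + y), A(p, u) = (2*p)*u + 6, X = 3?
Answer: 81/2 ≈ 40.500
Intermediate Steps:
A(p, u) = 6 + 2*p*u (A(p, u) = 2*p*u + 6 = 6 + 2*p*u)
E(W, T) = 3 - W
Y(I, y) = 1/2 (Y(I, y) = y/((2*y)) = (1/(2*y))*y = 1/2)
Y(-5, E(A(0, 2), 6))*(4 + 5)**2 = (4 + 5)**2/2 = (1/2)*9**2 = (1/2)*81 = 81/2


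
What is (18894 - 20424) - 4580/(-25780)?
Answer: -1971941/1289 ≈ -1529.8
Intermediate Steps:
(18894 - 20424) - 4580/(-25780) = -1530 - 4580*(-1/25780) = -1530 + 229/1289 = -1971941/1289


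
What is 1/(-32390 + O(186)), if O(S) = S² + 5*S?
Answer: 1/3136 ≈ 0.00031888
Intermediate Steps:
1/(-32390 + O(186)) = 1/(-32390 + 186*(5 + 186)) = 1/(-32390 + 186*191) = 1/(-32390 + 35526) = 1/3136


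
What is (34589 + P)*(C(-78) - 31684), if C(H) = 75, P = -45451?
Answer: 343336958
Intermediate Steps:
(34589 + P)*(C(-78) - 31684) = (34589 - 45451)*(75 - 31684) = -10862*(-31609) = 343336958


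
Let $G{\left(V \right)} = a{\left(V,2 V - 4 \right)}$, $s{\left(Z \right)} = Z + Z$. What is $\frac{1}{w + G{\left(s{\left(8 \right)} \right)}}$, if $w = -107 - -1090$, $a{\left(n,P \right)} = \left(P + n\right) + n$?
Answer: $\frac{1}{1043} \approx 0.00095877$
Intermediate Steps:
$s{\left(Z \right)} = 2 Z$
$a{\left(n,P \right)} = P + 2 n$
$w = 983$ ($w = -107 + 1090 = 983$)
$G{\left(V \right)} = -4 + 4 V$ ($G{\left(V \right)} = \left(2 V - 4\right) + 2 V = \left(-4 + 2 V\right) + 2 V = -4 + 4 V$)
$\frac{1}{w + G{\left(s{\left(8 \right)} \right)}} = \frac{1}{983 - \left(4 - 4 \cdot 2 \cdot 8\right)} = \frac{1}{983 + \left(-4 + 4 \cdot 16\right)} = \frac{1}{983 + \left(-4 + 64\right)} = \frac{1}{983 + 60} = \frac{1}{1043}$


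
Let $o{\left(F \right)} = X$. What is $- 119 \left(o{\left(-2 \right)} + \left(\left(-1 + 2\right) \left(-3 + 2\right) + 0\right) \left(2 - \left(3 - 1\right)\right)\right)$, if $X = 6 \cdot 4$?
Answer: $-2856$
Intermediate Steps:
$X = 24$
$o{\left(F \right)} = 24$
$- 119 \left(o{\left(-2 \right)} + \left(\left(-1 + 2\right) \left(-3 + 2\right) + 0\right) \left(2 - \left(3 - 1\right)\right)\right) = - 119 \left(24 + \left(\left(-1 + 2\right) \left(-3 + 2\right) + 0\right) \left(2 - \left(3 - 1\right)\right)\right) = - 119 \left(24 + \left(1 \left(-1\right) + 0\right) \left(2 - 2\right)\right) = - 119 \left(24 + \left(-1 + 0\right) \left(2 - 2\right)\right) = - 119 \left(24 - 0\right) = - 119 \left(24 + 0\right) = \left(-119\right) 24 = -2856$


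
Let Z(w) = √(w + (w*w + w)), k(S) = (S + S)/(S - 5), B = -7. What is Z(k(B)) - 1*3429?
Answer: -3429 + √133/6 ≈ -3427.1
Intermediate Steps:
k(S) = 2*S/(-5 + S) (k(S) = (2*S)/(-5 + S) = 2*S/(-5 + S))
Z(w) = √(w² + 2*w) (Z(w) = √(w + (w² + w)) = √(w + (w + w²)) = √(w² + 2*w))
Z(k(B)) - 1*3429 = √((2*(-7)/(-5 - 7))*(2 + 2*(-7)/(-5 - 7))) - 1*3429 = √((2*(-7)/(-12))*(2 + 2*(-7)/(-12))) - 3429 = √((2*(-7)*(-1/12))*(2 + 2*(-7)*(-1/12))) - 3429 = √(7*(2 + 7/6)/6) - 3429 = √((7/6)*(19/6)) - 3429 = √(133/36) - 3429 = √133/6 - 3429 = -3429 + √133/6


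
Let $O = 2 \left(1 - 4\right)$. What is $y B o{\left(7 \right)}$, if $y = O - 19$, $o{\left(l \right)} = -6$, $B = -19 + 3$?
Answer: $-2400$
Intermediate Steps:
$B = -16$
$O = -6$ ($O = 2 \left(-3\right) = -6$)
$y = -25$ ($y = -6 - 19 = -25$)
$y B o{\left(7 \right)} = \left(-25\right) \left(-16\right) \left(-6\right) = 400 \left(-6\right) = -2400$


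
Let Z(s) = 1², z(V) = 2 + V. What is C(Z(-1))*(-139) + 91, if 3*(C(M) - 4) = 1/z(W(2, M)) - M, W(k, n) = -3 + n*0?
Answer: -1117/3 ≈ -372.33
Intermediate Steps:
W(k, n) = -3 (W(k, n) = -3 + 0 = -3)
Z(s) = 1
C(M) = 11/3 - M/3 (C(M) = 4 + (1/(2 - 3) - M)/3 = 4 + (1/(-1) - M)/3 = 4 + (-1 - M)/3 = 4 + (-⅓ - M/3) = 11/3 - M/3)
C(Z(-1))*(-139) + 91 = (11/3 - ⅓*1)*(-139) + 91 = (11/3 - ⅓)*(-139) + 91 = (10/3)*(-139) + 91 = -1390/3 + 91 = -1117/3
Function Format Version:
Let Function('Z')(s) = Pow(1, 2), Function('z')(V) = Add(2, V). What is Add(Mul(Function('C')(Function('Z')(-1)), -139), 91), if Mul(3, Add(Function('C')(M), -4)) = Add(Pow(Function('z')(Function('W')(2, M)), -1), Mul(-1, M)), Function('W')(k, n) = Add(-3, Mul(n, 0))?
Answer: Rational(-1117, 3) ≈ -372.33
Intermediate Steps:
Function('W')(k, n) = -3 (Function('W')(k, n) = Add(-3, 0) = -3)
Function('Z')(s) = 1
Function('C')(M) = Add(Rational(11, 3), Mul(Rational(-1, 3), M)) (Function('C')(M) = Add(4, Mul(Rational(1, 3), Add(Pow(Add(2, -3), -1), Mul(-1, M)))) = Add(4, Mul(Rational(1, 3), Add(Pow(-1, -1), Mul(-1, M)))) = Add(4, Mul(Rational(1, 3), Add(-1, Mul(-1, M)))) = Add(4, Add(Rational(-1, 3), Mul(Rational(-1, 3), M))) = Add(Rational(11, 3), Mul(Rational(-1, 3), M)))
Add(Mul(Function('C')(Function('Z')(-1)), -139), 91) = Add(Mul(Add(Rational(11, 3), Mul(Rational(-1, 3), 1)), -139), 91) = Add(Mul(Add(Rational(11, 3), Rational(-1, 3)), -139), 91) = Add(Mul(Rational(10, 3), -139), 91) = Add(Rational(-1390, 3), 91) = Rational(-1117, 3)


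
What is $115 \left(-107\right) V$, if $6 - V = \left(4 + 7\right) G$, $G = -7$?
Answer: $-1021315$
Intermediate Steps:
$V = 83$ ($V = 6 - \left(4 + 7\right) \left(-7\right) = 6 - 11 \left(-7\right) = 6 - -77 = 6 + 77 = 83$)
$115 \left(-107\right) V = 115 \left(-107\right) 83 = \left(-12305\right) 83 = -1021315$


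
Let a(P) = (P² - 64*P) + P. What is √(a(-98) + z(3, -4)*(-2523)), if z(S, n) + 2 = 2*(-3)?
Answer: √35962 ≈ 189.64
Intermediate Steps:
z(S, n) = -8 (z(S, n) = -2 + 2*(-3) = -2 - 6 = -8)
a(P) = P² - 63*P
√(a(-98) + z(3, -4)*(-2523)) = √(-98*(-63 - 98) - 8*(-2523)) = √(-98*(-161) + 20184) = √(15778 + 20184) = √35962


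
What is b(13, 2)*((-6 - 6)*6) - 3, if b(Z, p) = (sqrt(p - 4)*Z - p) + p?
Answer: -3 - 936*I*sqrt(2) ≈ -3.0 - 1323.7*I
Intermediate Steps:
b(Z, p) = Z*sqrt(-4 + p) (b(Z, p) = (sqrt(-4 + p)*Z - p) + p = (Z*sqrt(-4 + p) - p) + p = (-p + Z*sqrt(-4 + p)) + p = Z*sqrt(-4 + p))
b(13, 2)*((-6 - 6)*6) - 3 = (13*sqrt(-4 + 2))*((-6 - 6)*6) - 3 = (13*sqrt(-2))*(-12*6) - 3 = (13*(I*sqrt(2)))*(-72) - 3 = (13*I*sqrt(2))*(-72) - 3 = -936*I*sqrt(2) - 3 = -3 - 936*I*sqrt(2)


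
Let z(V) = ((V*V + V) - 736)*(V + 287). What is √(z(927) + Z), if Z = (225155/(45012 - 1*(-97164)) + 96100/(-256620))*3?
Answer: √2679435249357281276364230/50673896 ≈ 32303.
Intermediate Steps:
z(V) = (287 + V)*(-736 + V + V²) (z(V) = ((V² + V) - 736)*(287 + V) = ((V + V²) - 736)*(287 + V) = (-736 + V + V²)*(287 + V) = (287 + V)*(-736 + V + V²))
Z = 735269375/202695584 (Z = (225155/(45012 + 97164) + 96100*(-1/256620))*3 = (225155/142176 - 4805/12831)*3 = (735269375/608086752)*3 = 735269375/202695584 ≈ 3.6275)
√(z(927) + Z) = √((-211232 + 927³ - 449*927 + 288*927²) + 735269375/202695584) = √((-211232 + 796597983 - 416223 + 288*859329) + 735269375/202695584) = √((-211232 + 796597983 - 416223 + 247486752) + 735269375/202695584) = √(1043457280 + 735269375/202695584) = √(211504183483920895/202695584) = √2679435249357281276364230/50673896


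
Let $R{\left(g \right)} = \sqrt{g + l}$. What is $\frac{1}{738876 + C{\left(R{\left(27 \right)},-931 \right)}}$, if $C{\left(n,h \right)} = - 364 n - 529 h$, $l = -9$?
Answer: $\frac{1231375}{1516282005697} + \frac{1092 \sqrt{2}}{1516282005697} \approx 8.1312 \cdot 10^{-7}$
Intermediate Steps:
$R{\left(g \right)} = \sqrt{-9 + g}$ ($R{\left(g \right)} = \sqrt{g - 9} = \sqrt{-9 + g}$)
$C{\left(n,h \right)} = - 529 h - 364 n$
$\frac{1}{738876 + C{\left(R{\left(27 \right)},-931 \right)}} = \frac{1}{738876 - \left(-492499 + 364 \sqrt{-9 + 27}\right)} = \frac{1}{738876 + \left(492499 - 364 \sqrt{18}\right)} = \frac{1}{738876 + \left(492499 - 364 \cdot 3 \sqrt{2}\right)} = \frac{1}{738876 + \left(492499 - 1092 \sqrt{2}\right)} = \frac{1}{1231375 - 1092 \sqrt{2}}$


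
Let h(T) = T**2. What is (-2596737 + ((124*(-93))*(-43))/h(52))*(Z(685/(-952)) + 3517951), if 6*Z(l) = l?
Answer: -11757113360640799587/1287104 ≈ -9.1345e+12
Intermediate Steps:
Z(l) = l/6
(-2596737 + ((124*(-93))*(-43))/h(52))*(Z(685/(-952)) + 3517951) = (-2596737 + ((124*(-93))*(-43))/(52**2))*((685/(-952))/6 + 3517951) = (-2596737 - 11532*(-43)/2704)*((685*(-1/952))/6 + 3517951) = (-2596737 + 495876*(1/2704))*((1/6)*(-685/952) + 3517951) = (-2596737 + 123969/676)*(-685/5712 + 3517951) = -1755270243/676*20094535427/5712 = -11757113360640799587/1287104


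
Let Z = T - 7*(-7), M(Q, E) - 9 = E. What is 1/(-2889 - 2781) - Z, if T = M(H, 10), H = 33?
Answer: -385561/5670 ≈ -68.000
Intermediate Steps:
M(Q, E) = 9 + E
T = 19 (T = 9 + 10 = 19)
Z = 68 (Z = 19 - 7*(-7) = 19 - 1*(-49) = 19 + 49 = 68)
1/(-2889 - 2781) - Z = 1/(-2889 - 2781) - 1*68 = 1/(-5670) - 68 = -1/5670 - 68 = -385561/5670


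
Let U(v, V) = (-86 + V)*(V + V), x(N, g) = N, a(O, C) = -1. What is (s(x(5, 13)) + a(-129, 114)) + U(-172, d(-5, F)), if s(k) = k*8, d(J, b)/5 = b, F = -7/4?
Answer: 13577/8 ≈ 1697.1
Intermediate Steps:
F = -7/4 (F = -7*1/4 = -7/4 ≈ -1.7500)
d(J, b) = 5*b
s(k) = 8*k
U(v, V) = 2*V*(-86 + V) (U(v, V) = (-86 + V)*(2*V) = 2*V*(-86 + V))
(s(x(5, 13)) + a(-129, 114)) + U(-172, d(-5, F)) = (8*5 - 1) + 2*(5*(-7/4))*(-86 + 5*(-7/4)) = (40 - 1) + 2*(-35/4)*(-86 - 35/4) = 39 + 2*(-35/4)*(-379/4) = 39 + 13265/8 = 13577/8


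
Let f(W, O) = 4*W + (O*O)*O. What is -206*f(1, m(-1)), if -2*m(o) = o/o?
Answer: -3193/4 ≈ -798.25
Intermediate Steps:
m(o) = -½ (m(o) = -o/(2*o) = -½*1 = -½)
f(W, O) = O³ + 4*W (f(W, O) = 4*W + O²*O = 4*W + O³ = O³ + 4*W)
-206*f(1, m(-1)) = -206*((-½)³ + 4*1) = -206*(-⅛ + 4) = -206*31/8 = -3193/4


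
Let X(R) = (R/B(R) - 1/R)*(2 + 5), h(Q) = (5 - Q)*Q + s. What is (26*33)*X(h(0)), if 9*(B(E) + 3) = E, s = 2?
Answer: -183183/25 ≈ -7327.3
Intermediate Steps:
B(E) = -3 + E/9
h(Q) = 2 + Q*(5 - Q) (h(Q) = (5 - Q)*Q + 2 = Q*(5 - Q) + 2 = 2 + Q*(5 - Q))
X(R) = -7/R + 7*R/(-3 + R/9) (X(R) = (R/(-3 + R/9) - 1/R)*(2 + 5) = (-1/R + R/(-3 + R/9))*7 = -7/R + 7*R/(-3 + R/9))
(26*33)*X(h(0)) = (26*33)*(7*(27 - (2 - 1*0² + 5*0) + 9*(2 - 1*0² + 5*0)²)/((2 - 1*0² + 5*0)*(-27 + (2 - 1*0² + 5*0)))) = 858*(7*(27 - (2 - 1*0 + 0) + 9*(2 - 1*0 + 0)²)/((2 - 1*0 + 0)*(-27 + (2 - 1*0 + 0)))) = 858*(7*(27 - (2 + 0 + 0) + 9*(2 + 0 + 0)²)/((2 + 0 + 0)*(-27 + (2 + 0 + 0)))) = 858*(7*(27 - 1*2 + 9*2²)/(2*(-27 + 2))) = 858*(7*(½)*(27 - 2 + 9*4)/(-25)) = 858*(7*(½)*(-1/25)*(27 - 2 + 36)) = 858*(7*(½)*(-1/25)*61) = 858*(-427/50) = -183183/25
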